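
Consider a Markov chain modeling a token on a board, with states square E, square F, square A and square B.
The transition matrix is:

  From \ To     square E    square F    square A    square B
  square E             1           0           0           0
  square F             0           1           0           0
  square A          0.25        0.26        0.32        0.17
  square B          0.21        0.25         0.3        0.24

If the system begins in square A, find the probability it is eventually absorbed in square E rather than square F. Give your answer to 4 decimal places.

0.4845

Let h(s) be the probability of absorption at square E starting from transient state s. Then h(square E) = 1 and h(square F) = 0. By first-step analysis:
h(square A) = 0.25·1 + 0.26·0 + 0.32·h(square A) + 0.17·h(square B)
h(square B) = 0.21·1 + 0.25·0 + 0.3·h(square A) + 0.24·h(square B)
Solving: h(square A) = 0.4845, h(square B) = 0.4676.
Starting from square A, the probability is 0.4845.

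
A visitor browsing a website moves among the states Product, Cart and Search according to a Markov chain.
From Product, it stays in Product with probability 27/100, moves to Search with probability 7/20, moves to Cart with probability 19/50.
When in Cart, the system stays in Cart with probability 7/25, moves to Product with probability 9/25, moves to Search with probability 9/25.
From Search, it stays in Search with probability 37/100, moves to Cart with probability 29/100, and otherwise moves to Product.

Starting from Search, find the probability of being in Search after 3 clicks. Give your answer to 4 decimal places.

Propagate the distribution vector 3 clicks from Search.
After 0 clicks: (0.0000, 0.0000, 1.0000)
After 1 click: (0.3400, 0.2900, 0.3700)
After 2 clicks: (0.3220, 0.3177, 0.3603)
After 3 clicks: (0.3238, 0.3158, 0.3604)
P(in Search after 3 clicks) = 0.3604

0.3604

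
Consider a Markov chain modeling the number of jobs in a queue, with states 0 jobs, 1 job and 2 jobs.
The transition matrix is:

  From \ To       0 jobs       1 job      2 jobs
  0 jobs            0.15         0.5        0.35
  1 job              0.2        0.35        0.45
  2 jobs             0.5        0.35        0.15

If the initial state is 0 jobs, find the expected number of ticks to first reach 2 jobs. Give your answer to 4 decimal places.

Let t(s) be the expected number of ticks to first reach 2 jobs from state s, with t(2 jobs) = 0. Conditioning on the first tick:
t(0 jobs) = 1 + 0.15·t(0 jobs) + 0.5·t(1 job)
t(1 job) = 1 + 0.2·t(0 jobs) + 0.35·t(1 job)
Solving: t(0 jobs) = 2.5414, t(1 job) = 2.3204.
Expected ticks from 0 jobs to 2 jobs: 2.5414.

2.5414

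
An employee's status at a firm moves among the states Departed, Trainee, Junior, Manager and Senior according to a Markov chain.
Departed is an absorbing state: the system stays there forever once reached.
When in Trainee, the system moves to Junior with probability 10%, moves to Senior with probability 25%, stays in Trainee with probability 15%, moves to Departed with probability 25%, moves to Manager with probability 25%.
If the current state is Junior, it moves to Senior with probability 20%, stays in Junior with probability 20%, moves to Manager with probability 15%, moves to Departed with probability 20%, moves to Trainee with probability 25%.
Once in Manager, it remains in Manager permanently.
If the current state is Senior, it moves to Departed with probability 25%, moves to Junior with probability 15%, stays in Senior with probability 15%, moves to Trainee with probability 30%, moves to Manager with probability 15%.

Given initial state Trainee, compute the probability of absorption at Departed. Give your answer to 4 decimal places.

Let h(s) be the probability of absorption at Departed starting from transient state s. Then h(Departed) = 1 and h(Manager) = 0. By first-step analysis:
h(Trainee) = 0.25·1 + 0.15·h(Trainee) + 0.1·h(Junior) + 0.25·0 + 0.25·h(Senior)
h(Junior) = 0.2·1 + 0.25·h(Trainee) + 0.2·h(Junior) + 0.15·0 + 0.2·h(Senior)
h(Senior) = 0.25·1 + 0.3·h(Trainee) + 0.15·h(Junior) + 0.15·0 + 0.15·h(Senior)
Solving: h(Trainee) = 0.5308, h(Junior) = 0.5610, h(Senior) = 0.5805.
Starting from Trainee, the probability is 0.5308.

0.5308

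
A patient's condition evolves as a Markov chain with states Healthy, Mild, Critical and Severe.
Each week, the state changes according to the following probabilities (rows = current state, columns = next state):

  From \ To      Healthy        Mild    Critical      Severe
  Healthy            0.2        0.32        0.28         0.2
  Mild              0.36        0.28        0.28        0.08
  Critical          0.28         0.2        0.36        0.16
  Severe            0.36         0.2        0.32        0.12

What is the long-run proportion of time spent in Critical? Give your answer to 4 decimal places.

Let the stationary distribution be π with π = πP and π_1 + π_2 + π_3 + π_4 = 1.
π_1 = 0.2·π_1 + 0.36·π_2 + 0.28·π_3 + 0.36·π_4
π_2 = 0.32·π_1 + 0.28·π_2 + 0.2·π_3 + 0.2·π_4
π_3 = 0.28·π_1 + 0.28·π_2 + 0.36·π_3 + 0.32·π_4
Solving with the normalization constraint gives π = (0.2889, 0.2551, 0.3107, 0.1453).
So the stationary probability of Critical is 0.3107.

0.3107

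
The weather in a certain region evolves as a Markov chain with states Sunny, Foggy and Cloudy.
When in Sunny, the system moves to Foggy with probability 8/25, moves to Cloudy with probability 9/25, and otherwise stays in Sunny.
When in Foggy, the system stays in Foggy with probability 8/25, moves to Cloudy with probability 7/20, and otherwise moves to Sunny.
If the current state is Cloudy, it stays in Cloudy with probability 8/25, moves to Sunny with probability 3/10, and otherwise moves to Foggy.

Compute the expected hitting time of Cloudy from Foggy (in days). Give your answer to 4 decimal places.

Let t(s) be the expected number of days to first reach Cloudy from state s, with t(Cloudy) = 0. Conditioning on the first day:
t(Sunny) = 1 + 0.32·t(Sunny) + 0.32·t(Foggy)
t(Foggy) = 1 + 0.33·t(Sunny) + 0.32·t(Foggy)
Solving: t(Sunny) = 2.8027, t(Foggy) = 2.8307.
Expected days from Foggy to Cloudy: 2.8307.

2.8307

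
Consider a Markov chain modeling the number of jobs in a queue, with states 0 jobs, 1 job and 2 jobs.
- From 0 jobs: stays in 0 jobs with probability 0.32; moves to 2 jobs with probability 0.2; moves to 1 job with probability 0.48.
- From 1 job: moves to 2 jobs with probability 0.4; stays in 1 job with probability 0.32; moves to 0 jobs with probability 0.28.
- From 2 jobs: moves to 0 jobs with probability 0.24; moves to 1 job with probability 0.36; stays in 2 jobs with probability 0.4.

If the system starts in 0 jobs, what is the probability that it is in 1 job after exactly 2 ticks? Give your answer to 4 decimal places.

0.3792

Sum over the intermediate state after 1 tick:
P = P(0 jobs→0 jobs)·P(0 jobs→1 job) + P(0 jobs→1 job)·P(1 job→1 job) + P(0 jobs→2 jobs)·P(2 jobs→1 job)
  = 0.32×0.48 + 0.48×0.32 + 0.2×0.36
  = 0.1536 + 0.1536 + 0.0720 = 0.3792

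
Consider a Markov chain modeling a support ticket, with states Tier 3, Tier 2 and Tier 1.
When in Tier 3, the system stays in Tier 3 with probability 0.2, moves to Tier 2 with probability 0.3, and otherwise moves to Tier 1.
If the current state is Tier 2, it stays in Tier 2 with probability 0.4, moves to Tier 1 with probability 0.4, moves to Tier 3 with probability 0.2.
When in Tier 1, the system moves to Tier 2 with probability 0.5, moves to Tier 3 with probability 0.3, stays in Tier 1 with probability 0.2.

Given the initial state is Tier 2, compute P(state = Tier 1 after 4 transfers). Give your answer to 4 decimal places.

Propagate the distribution vector 4 transfers from Tier 2.
After 0 transfers: (0.0000, 1.0000, 0.0000)
After 1 transfer: (0.2000, 0.4000, 0.4000)
After 2 transfers: (0.2400, 0.4200, 0.3400)
After 3 transfers: (0.2340, 0.4100, 0.3560)
After 4 transfers: (0.2356, 0.4122, 0.3522)
P(in Tier 1 after 4 transfers) = 0.3522

0.3522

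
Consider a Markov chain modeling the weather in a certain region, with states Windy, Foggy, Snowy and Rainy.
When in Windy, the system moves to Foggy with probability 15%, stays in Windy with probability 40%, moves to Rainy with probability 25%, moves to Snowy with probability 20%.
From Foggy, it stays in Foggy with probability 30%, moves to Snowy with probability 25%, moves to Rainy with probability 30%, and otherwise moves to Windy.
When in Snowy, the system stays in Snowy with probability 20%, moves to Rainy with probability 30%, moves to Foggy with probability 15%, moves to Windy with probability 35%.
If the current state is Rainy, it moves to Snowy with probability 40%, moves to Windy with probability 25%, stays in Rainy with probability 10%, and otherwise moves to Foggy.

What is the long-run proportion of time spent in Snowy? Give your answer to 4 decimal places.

0.2577

Let the stationary distribution be π with π = πP and π_1 + π_2 + π_3 + π_4 = 1.
π_1 = 0.4·π_1 + 0.15·π_2 + 0.35·π_3 + 0.25·π_4
π_2 = 0.15·π_1 + 0.3·π_2 + 0.15·π_3 + 0.25·π_4
π_3 = 0.2·π_1 + 0.25·π_2 + 0.2·π_3 + 0.4·π_4
Solving with the normalization constraint gives π = (0.3004, 0.2044, 0.2577, 0.2375).
So the stationary probability of Snowy is 0.2577.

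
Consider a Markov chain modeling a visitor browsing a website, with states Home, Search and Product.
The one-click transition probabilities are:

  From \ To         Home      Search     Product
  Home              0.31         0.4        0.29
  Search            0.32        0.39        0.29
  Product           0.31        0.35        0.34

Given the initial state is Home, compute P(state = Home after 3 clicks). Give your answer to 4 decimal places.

0.3138

Propagate the distribution vector 3 clicks from Home.
After 0 clicks: (1.0000, 0.0000, 0.0000)
After 1 click: (0.3100, 0.4000, 0.2900)
After 2 clicks: (0.3140, 0.3815, 0.3045)
After 3 clicks: (0.3138, 0.3810, 0.3052)
P(in Home after 3 clicks) = 0.3138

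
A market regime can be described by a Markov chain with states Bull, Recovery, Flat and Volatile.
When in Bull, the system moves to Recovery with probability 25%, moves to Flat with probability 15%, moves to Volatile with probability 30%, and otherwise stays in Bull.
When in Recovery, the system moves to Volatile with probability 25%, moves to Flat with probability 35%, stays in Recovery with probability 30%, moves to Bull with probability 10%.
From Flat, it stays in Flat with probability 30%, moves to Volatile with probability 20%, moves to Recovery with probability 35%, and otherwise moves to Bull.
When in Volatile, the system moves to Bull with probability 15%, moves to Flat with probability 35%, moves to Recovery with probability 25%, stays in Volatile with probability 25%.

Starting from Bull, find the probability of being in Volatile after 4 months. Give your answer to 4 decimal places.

0.2432

Propagate the distribution vector 4 months from Bull.
After 0 months: (1.0000, 0.0000, 0.0000, 0.0000)
After 1 month: (0.3000, 0.2500, 0.1500, 0.3000)
After 2 months: (0.1825, 0.2775, 0.2825, 0.2575)
After 3 months: (0.1635, 0.2921, 0.2994, 0.2450)
After 4 months: (0.1599, 0.2945, 0.3023, 0.2432)
P(in Volatile after 4 months) = 0.2432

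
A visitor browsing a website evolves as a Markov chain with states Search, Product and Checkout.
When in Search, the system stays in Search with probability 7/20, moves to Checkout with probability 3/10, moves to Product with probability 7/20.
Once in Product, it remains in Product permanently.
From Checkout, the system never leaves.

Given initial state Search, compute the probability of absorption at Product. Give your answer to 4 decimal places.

Let h(s) be the probability of absorption at Product starting from transient state s. Then h(Product) = 1 and h(Checkout) = 0. By first-step analysis:
h(Search) = 0.35·h(Search) + 0.35·1 + 0.3·0
Solving: h(Search) = 0.5385.
Starting from Search, the probability is 0.5385.

0.5385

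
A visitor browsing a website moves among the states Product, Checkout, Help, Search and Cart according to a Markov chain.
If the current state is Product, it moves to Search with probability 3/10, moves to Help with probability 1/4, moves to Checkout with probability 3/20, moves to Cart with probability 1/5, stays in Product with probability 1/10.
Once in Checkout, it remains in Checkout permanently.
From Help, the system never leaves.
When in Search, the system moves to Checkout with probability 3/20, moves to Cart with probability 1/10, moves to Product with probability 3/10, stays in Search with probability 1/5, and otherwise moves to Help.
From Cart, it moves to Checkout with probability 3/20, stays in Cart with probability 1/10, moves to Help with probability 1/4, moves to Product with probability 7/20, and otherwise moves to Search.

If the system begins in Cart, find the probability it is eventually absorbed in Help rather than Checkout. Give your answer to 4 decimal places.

Let h(s) be the probability of absorption at Help starting from transient state s. Then h(Help) = 1 and h(Checkout) = 0. By first-step analysis:
h(Product) = 0.1·h(Product) + 0.15·0 + 0.25·1 + 0.3·h(Search) + 0.2·h(Cart)
h(Search) = 0.3·h(Product) + 0.15·0 + 0.25·1 + 0.2·h(Search) + 0.1·h(Cart)
h(Cart) = 0.35·h(Product) + 0.15·0 + 0.25·1 + 0.15·h(Search) + 0.1·h(Cart)
Solving: h(Product) = 0.6250, h(Search) = 0.6250, h(Cart) = 0.6250.
Starting from Cart, the probability is 0.6250.

0.6250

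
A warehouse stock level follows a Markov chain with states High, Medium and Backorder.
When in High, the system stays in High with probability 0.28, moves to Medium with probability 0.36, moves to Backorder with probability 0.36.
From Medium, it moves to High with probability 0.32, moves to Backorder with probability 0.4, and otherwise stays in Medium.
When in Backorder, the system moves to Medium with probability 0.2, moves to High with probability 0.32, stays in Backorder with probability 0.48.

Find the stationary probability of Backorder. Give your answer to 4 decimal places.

0.4214

Let the stationary distribution be π with π = πP and π_1 + π_2 + π_3 = 1.
π_1 = 0.28·π_1 + 0.32·π_2 + 0.32·π_3
π_2 = 0.36·π_1 + 0.28·π_2 + 0.2·π_3
Solving with the normalization constraint gives π = (0.3077, 0.2709, 0.4214).
So the stationary probability of Backorder is 0.4214.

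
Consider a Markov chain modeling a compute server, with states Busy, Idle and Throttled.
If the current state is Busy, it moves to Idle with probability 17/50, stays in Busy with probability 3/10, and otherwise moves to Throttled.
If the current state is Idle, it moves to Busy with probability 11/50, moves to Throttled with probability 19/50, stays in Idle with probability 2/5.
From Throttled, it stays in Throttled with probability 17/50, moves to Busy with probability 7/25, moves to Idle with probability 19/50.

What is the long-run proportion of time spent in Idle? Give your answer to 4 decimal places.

0.3770

Let the stationary distribution be π with π = πP and π_1 + π_2 + π_3 = 1.
π_1 = 0.3·π_1 + 0.22·π_2 + 0.28·π_3
π_2 = 0.34·π_1 + 0.4·π_2 + 0.38·π_3
Solving with the normalization constraint gives π = (0.2626, 0.3770, 0.3603).
So the stationary probability of Idle is 0.3770.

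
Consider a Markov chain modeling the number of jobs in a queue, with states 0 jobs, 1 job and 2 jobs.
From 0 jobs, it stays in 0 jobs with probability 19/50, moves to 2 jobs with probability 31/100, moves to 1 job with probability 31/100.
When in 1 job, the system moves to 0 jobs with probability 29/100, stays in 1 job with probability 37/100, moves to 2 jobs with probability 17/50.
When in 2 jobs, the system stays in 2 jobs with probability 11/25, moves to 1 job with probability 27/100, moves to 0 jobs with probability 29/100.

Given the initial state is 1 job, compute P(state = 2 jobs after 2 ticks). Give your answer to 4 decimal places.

Sum over the intermediate state after 1 tick:
P = P(1 job→0 jobs)·P(0 jobs→2 jobs) + P(1 job→1 job)·P(1 job→2 jobs) + P(1 job→2 jobs)·P(2 jobs→2 jobs)
  = 0.29×0.31 + 0.37×0.34 + 0.34×0.44
  = 0.0899 + 0.1258 + 0.1496 = 0.3653

0.3653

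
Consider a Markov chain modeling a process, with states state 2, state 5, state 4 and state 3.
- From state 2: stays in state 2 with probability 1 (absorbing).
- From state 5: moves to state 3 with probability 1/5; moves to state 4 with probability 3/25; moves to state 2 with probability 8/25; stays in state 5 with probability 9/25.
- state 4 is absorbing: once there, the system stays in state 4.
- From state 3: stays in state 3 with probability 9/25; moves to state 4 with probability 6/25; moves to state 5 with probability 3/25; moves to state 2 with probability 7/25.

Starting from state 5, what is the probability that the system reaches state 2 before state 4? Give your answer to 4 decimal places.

Let h(s) be the probability of absorption at state 2 starting from transient state s. Then h(state 2) = 1 and h(state 4) = 0. By first-step analysis:
h(state 5) = 0.32·1 + 0.36·h(state 5) + 0.12·0 + 0.2·h(state 3)
h(state 3) = 0.28·1 + 0.12·h(state 5) + 0.24·0 + 0.36·h(state 3)
Solving: h(state 5) = 0.6763, h(state 3) = 0.5643.
Starting from state 5, the probability is 0.6763.

0.6763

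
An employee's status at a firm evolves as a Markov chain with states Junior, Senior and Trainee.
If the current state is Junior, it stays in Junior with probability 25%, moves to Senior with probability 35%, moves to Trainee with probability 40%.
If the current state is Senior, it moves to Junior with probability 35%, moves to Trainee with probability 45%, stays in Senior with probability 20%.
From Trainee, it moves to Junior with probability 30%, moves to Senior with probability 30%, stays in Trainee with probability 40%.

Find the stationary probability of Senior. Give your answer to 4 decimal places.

Let the stationary distribution be π with π = πP and π_1 + π_2 + π_3 = 1.
π_1 = 0.25·π_1 + 0.35·π_2 + 0.3·π_3
π_2 = 0.35·π_1 + 0.2·π_2 + 0.3·π_3
Solving with the normalization constraint gives π = (0.2993, 0.2863, 0.4143).
So the stationary probability of Senior is 0.2863.

0.2863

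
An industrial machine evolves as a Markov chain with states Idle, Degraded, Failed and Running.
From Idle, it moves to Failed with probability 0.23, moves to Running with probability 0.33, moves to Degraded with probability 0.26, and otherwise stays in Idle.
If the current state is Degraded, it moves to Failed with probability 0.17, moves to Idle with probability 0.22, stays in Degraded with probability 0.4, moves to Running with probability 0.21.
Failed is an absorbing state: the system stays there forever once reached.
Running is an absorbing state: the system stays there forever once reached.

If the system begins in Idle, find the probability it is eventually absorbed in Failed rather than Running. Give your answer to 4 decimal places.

0.4190

Let h(s) be the probability of absorption at Failed starting from transient state s. Then h(Failed) = 1 and h(Running) = 0. By first-step analysis:
h(Idle) = 0.18·h(Idle) + 0.26·h(Degraded) + 0.23·1 + 0.33·0
h(Degraded) = 0.22·h(Idle) + 0.4·h(Degraded) + 0.17·1 + 0.21·0
Solving: h(Idle) = 0.4190, h(Degraded) = 0.4370.
Starting from Idle, the probability is 0.4190.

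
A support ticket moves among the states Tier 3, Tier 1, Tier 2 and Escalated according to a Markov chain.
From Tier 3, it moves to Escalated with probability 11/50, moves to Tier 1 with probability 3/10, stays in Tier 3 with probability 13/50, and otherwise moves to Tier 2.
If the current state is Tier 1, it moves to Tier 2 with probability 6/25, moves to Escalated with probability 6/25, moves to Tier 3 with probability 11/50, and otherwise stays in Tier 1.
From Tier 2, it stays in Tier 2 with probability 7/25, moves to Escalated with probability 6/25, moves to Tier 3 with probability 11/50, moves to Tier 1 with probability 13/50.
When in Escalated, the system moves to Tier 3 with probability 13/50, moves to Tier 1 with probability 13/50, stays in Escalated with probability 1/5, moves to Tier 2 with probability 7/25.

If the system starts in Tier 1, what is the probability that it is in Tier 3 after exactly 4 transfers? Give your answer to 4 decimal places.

0.2386

Propagate the distribution vector 4 transfers from Tier 1.
After 0 transfers: (0.0000, 1.0000, 0.0000, 0.0000)
After 1 transfer: (0.2200, 0.3000, 0.2400, 0.2400)
After 2 transfers: (0.2384, 0.2808, 0.2548, 0.2260)
After 3 transfers: (0.2386, 0.2808, 0.2545, 0.2262)
After 4 transfers: (0.2386, 0.2808, 0.2545, 0.2262)
P(in Tier 3 after 4 transfers) = 0.2386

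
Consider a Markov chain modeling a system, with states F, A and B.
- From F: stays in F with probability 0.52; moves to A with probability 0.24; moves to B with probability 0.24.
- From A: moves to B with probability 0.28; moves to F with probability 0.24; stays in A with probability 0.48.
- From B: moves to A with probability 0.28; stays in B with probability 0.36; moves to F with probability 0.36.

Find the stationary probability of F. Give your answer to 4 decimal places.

Let the stationary distribution be π with π = πP and π_1 + π_2 + π_3 = 1.
π_1 = 0.52·π_1 + 0.24·π_2 + 0.36·π_3
π_2 = 0.24·π_1 + 0.48·π_2 + 0.28·π_3
Solving with the normalization constraint gives π = (0.3813, 0.3309, 0.2878).
So the stationary probability of F is 0.3813.

0.3813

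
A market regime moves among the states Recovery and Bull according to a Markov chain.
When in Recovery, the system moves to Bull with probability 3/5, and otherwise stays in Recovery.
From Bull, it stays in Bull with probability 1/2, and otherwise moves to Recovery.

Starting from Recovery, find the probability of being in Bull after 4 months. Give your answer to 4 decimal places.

Propagate the distribution vector 4 months from Recovery.
After 0 months: (1.0000, 0.0000)
After 1 month: (0.4000, 0.6000)
After 2 months: (0.4600, 0.5400)
After 3 months: (0.4540, 0.5460)
After 4 months: (0.4546, 0.5454)
P(in Bull after 4 months) = 0.5454

0.5454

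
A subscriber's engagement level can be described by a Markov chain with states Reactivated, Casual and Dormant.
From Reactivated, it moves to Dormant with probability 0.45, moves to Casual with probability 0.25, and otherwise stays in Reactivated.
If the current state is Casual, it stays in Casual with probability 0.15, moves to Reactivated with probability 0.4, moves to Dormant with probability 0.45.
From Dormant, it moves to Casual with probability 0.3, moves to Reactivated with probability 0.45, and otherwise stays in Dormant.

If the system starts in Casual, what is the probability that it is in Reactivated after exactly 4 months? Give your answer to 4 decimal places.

Propagate the distribution vector 4 months from Casual.
After 0 months: (0.0000, 1.0000, 0.0000)
After 1 month: (0.4000, 0.1500, 0.4500)
After 2 months: (0.3825, 0.2575, 0.3600)
After 3 months: (0.3798, 0.2423, 0.3780)
After 4 months: (0.3809, 0.2447, 0.3744)
P(in Reactivated after 4 months) = 0.3809

0.3809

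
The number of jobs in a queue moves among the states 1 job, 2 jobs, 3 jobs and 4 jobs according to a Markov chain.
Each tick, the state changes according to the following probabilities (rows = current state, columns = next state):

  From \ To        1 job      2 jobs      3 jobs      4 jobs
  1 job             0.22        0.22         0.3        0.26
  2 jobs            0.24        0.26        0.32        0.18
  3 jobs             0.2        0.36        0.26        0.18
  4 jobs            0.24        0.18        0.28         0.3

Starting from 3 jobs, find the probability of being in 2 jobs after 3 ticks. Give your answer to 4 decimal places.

Propagate the distribution vector 3 ticks from 3 jobs.
After 0 ticks: (0.0000, 0.0000, 1.0000, 0.0000)
After 1 tick: (0.2000, 0.3600, 0.2600, 0.1800)
After 2 ticks: (0.2256, 0.2636, 0.2932, 0.2176)
After 3 ticks: (0.2238, 0.2629, 0.2892, 0.2242)
P(in 2 jobs after 3 ticks) = 0.2629

0.2629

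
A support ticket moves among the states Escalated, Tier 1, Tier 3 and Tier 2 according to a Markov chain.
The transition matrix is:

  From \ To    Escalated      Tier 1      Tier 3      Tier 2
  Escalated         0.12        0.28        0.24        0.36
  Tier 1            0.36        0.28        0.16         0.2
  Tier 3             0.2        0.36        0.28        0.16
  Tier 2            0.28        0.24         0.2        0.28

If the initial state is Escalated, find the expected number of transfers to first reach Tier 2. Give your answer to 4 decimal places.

3.7413

Let t(s) be the expected number of transfers to first reach Tier 2 from state s, with t(Tier 2) = 0. Conditioning on the first transfer:
t(Escalated) = 1 + 0.12·t(Escalated) + 0.28·t(Tier 1) + 0.24·t(Tier 3)
t(Tier 1) = 1 + 0.36·t(Escalated) + 0.28·t(Tier 1) + 0.16·t(Tier 3)
t(Tier 3) = 1 + 0.2·t(Escalated) + 0.36·t(Tier 1) + 0.28·t(Tier 3)
Solving: t(Escalated) = 3.7413, t(Tier 1) = 4.2740, t(Tier 3) = 4.5652.
Expected transfers from Escalated to Tier 2: 3.7413.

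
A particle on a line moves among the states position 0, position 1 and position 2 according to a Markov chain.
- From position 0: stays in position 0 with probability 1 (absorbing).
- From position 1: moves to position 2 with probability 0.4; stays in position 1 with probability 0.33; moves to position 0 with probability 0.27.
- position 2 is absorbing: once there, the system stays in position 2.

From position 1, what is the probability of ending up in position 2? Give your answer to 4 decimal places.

0.5970

Let h(s) be the probability of absorption at position 2 starting from transient state s. Then h(position 2) = 1 and h(position 0) = 0. By first-step analysis:
h(position 1) = 0.27·0 + 0.33·h(position 1) + 0.4·1
Solving: h(position 1) = 0.5970.
Starting from position 1, the probability is 0.5970.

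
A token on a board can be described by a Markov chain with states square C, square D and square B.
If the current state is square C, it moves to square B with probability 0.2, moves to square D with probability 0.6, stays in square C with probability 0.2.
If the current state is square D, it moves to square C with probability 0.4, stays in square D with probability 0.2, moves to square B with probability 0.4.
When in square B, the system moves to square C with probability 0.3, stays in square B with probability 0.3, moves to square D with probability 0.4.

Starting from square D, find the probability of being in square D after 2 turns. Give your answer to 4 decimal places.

Sum over the intermediate state after 1 turn:
P = P(square D→square C)·P(square C→square D) + P(square D→square D)·P(square D→square D) + P(square D→square B)·P(square B→square D)
  = 0.4×0.6 + 0.2×0.2 + 0.4×0.4
  = 0.2400 + 0.0400 + 0.1600 = 0.4400

0.4400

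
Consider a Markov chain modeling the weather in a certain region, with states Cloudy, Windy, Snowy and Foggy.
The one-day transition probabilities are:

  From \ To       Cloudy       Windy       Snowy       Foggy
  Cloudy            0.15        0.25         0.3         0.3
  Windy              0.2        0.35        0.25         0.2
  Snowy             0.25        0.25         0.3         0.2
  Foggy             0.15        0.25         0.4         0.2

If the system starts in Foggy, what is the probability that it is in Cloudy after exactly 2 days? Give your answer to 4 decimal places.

0.2025

Propagate the distribution vector 2 days from Foggy.
After 0 days: (0.0000, 0.0000, 0.0000, 1.0000)
After 1 day: (0.1500, 0.2500, 0.4000, 0.2000)
After 2 days: (0.2025, 0.2750, 0.3075, 0.2150)
P(in Cloudy after 2 days) = 0.2025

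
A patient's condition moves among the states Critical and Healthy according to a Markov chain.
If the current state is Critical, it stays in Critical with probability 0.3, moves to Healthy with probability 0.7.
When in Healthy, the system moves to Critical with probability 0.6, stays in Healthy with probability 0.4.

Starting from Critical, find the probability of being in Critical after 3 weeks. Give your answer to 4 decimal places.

0.4470

Propagate the distribution vector 3 weeks from Critical.
After 0 weeks: (1.0000, 0.0000)
After 1 week: (0.3000, 0.7000)
After 2 weeks: (0.5100, 0.4900)
After 3 weeks: (0.4470, 0.5530)
P(in Critical after 3 weeks) = 0.4470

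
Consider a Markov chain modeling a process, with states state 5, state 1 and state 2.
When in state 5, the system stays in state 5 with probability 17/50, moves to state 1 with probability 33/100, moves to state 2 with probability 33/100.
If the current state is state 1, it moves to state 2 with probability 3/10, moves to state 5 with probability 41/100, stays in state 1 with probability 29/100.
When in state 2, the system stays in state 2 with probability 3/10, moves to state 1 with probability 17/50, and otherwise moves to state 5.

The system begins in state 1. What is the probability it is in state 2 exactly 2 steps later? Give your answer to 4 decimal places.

Sum over the intermediate state after 1 step:
P = P(state 1→state 5)·P(state 5→state 2) + P(state 1→state 1)·P(state 1→state 2) + P(state 1→state 2)·P(state 2→state 2)
  = 0.41×0.33 + 0.29×0.3 + 0.3×0.3
  = 0.1353 + 0.0870 + 0.0900 = 0.3123

0.3123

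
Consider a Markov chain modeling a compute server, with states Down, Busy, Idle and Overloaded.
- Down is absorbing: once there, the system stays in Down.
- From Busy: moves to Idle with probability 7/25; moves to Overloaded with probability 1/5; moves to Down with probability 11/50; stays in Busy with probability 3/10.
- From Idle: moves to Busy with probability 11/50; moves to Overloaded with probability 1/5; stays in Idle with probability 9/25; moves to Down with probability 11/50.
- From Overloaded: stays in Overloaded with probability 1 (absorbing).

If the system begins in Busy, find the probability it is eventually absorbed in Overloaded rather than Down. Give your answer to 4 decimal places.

0.4762

Let h(s) be the probability of absorption at Overloaded starting from transient state s. Then h(Overloaded) = 1 and h(Down) = 0. By first-step analysis:
h(Busy) = 0.22·0 + 0.3·h(Busy) + 0.28·h(Idle) + 0.2·1
h(Idle) = 0.22·0 + 0.22·h(Busy) + 0.36·h(Idle) + 0.2·1
Solving: h(Busy) = 0.4762, h(Idle) = 0.4762.
Starting from Busy, the probability is 0.4762.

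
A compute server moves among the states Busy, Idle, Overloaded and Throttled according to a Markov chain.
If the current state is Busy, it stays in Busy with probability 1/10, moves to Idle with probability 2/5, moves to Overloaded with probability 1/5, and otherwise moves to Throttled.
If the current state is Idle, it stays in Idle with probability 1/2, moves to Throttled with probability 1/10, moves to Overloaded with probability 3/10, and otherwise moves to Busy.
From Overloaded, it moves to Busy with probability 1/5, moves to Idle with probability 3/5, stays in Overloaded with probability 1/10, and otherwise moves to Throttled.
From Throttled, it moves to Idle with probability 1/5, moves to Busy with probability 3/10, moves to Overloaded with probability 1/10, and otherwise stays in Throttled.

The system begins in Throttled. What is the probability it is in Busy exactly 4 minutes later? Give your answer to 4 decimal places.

Propagate the distribution vector 4 minutes from Throttled.
After 0 minutes: (0.0000, 0.0000, 0.0000, 1.0000)
After 1 minute: (0.3000, 0.2000, 0.1000, 0.4000)
After 2 minutes: (0.1900, 0.3600, 0.1700, 0.2800)
After 3 minutes: (0.1730, 0.4140, 0.1910, 0.2220)
After 4 minutes: (0.1635, 0.4352, 0.2001, 0.2012)
P(in Busy after 4 minutes) = 0.1635

0.1635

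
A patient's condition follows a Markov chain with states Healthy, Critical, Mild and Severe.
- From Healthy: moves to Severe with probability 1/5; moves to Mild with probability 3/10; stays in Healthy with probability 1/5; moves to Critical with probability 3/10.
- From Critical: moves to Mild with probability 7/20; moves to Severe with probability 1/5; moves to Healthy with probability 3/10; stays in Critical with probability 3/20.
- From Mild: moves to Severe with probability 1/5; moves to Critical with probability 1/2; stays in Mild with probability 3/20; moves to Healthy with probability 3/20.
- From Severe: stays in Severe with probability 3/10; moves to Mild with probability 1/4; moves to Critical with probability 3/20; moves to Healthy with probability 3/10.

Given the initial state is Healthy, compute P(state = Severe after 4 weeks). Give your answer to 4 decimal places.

Propagate the distribution vector 4 weeks from Healthy.
After 0 weeks: (1.0000, 0.0000, 0.0000, 0.0000)
After 1 week: (0.2000, 0.3000, 0.3000, 0.2000)
After 2 weeks: (0.2350, 0.2850, 0.2600, 0.2200)
After 3 weeks: (0.2375, 0.2763, 0.2643, 0.2220)
After 4 weeks: (0.2366, 0.2781, 0.2631, 0.2222)
P(in Severe after 4 weeks) = 0.2222

0.2222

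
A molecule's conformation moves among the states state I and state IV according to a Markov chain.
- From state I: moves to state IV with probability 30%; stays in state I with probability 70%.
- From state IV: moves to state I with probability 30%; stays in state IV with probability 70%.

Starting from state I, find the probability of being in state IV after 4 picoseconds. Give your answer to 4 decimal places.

Propagate the distribution vector 4 picoseconds from state I.
After 0 picoseconds: (1.0000, 0.0000)
After 1 picosecond: (0.7000, 0.3000)
After 2 picoseconds: (0.5800, 0.4200)
After 3 picoseconds: (0.5320, 0.4680)
After 4 picoseconds: (0.5128, 0.4872)
P(in state IV after 4 picoseconds) = 0.4872

0.4872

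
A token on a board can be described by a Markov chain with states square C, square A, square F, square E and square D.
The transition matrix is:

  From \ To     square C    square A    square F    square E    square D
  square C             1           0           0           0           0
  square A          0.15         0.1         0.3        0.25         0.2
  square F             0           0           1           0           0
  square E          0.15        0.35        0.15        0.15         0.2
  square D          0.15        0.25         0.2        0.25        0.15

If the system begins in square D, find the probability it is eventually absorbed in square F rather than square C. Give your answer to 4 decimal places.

Let h(s) be the probability of absorption at square F starting from transient state s. Then h(square F) = 1 and h(square C) = 0. By first-step analysis:
h(square A) = 0.15·0 + 0.1·h(square A) + 0.3·1 + 0.25·h(square E) + 0.2·h(square D)
h(square E) = 0.15·0 + 0.35·h(square A) + 0.15·1 + 0.15·h(square E) + 0.2·h(square D)
h(square D) = 0.15·0 + 0.25·h(square A) + 0.2·1 + 0.25·h(square E) + 0.15·h(square D)
Solving: h(square A) = 0.6220, h(square E) = 0.5705, h(square D) = 0.5860.
Starting from square D, the probability is 0.5860.

0.5860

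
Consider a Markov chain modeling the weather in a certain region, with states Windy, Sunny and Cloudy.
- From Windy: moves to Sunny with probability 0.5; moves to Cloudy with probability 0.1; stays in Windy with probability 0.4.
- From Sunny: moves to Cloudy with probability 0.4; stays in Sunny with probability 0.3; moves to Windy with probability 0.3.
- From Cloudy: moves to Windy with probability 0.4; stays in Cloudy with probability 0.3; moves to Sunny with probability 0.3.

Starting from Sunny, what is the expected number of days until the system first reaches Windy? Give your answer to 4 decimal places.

2.9730

Let t(s) be the expected number of days to first reach Windy from state s, with t(Windy) = 0. Conditioning on the first day:
t(Sunny) = 1 + 0.3·t(Sunny) + 0.4·t(Cloudy)
t(Cloudy) = 1 + 0.3·t(Sunny) + 0.3·t(Cloudy)
Solving: t(Sunny) = 2.9730, t(Cloudy) = 2.7027.
Expected days from Sunny to Windy: 2.9730.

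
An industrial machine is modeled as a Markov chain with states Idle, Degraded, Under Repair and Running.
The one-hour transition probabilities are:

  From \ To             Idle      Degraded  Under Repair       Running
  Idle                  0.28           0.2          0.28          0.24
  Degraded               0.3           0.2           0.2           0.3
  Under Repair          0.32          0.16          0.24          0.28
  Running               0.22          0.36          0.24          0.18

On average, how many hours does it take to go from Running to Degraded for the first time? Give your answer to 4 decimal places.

3.7285

Let t(s) be the expected number of hours to first reach Degraded from state s, with t(Degraded) = 0. Conditioning on the first hour:
t(Idle) = 1 + 0.28·t(Idle) + 0.28·t(Under Repair) + 0.24·t(Running)
t(Under Repair) = 1 + 0.32·t(Idle) + 0.24·t(Under Repair) + 0.28·t(Running)
t(Running) = 1 + 0.22·t(Idle) + 0.24·t(Under Repair) + 0.18·t(Running)
Solving: t(Idle) = 4.3977, t(Under Repair) = 4.5411, t(Running) = 3.7285.
Expected hours from Running to Degraded: 3.7285.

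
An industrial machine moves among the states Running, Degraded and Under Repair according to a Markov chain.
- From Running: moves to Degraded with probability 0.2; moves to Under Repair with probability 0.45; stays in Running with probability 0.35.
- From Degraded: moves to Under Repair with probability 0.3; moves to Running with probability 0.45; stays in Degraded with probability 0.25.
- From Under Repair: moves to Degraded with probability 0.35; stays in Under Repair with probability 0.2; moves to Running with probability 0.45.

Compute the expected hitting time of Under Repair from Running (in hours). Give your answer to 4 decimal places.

2.3899

Let t(s) be the expected number of hours to first reach Under Repair from state s, with t(Under Repair) = 0. Conditioning on the first hour:
t(Running) = 1 + 0.35·t(Running) + 0.2·t(Degraded)
t(Degraded) = 1 + 0.45·t(Running) + 0.25·t(Degraded)
Solving: t(Running) = 2.3899, t(Degraded) = 2.7673.
Expected hours from Running to Under Repair: 2.3899.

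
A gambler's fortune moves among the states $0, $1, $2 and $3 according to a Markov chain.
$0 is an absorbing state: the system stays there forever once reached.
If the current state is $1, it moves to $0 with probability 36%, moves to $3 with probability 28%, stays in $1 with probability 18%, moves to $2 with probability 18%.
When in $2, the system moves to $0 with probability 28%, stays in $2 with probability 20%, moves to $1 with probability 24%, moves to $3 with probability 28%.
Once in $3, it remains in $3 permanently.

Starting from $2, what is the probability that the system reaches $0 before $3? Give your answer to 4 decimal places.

Let h(s) be the probability of absorption at $0 starting from transient state s. Then h($0) = 1 and h($3) = 0. By first-step analysis:
h($1) = 0.36·1 + 0.18·h($1) + 0.18·h($2) + 0.28·0
h($2) = 0.28·1 + 0.24·h($1) + 0.2·h($2) + 0.28·0
Solving: h($1) = 0.5522, h($2) = 0.5157.
Starting from $2, the probability is 0.5157.

0.5157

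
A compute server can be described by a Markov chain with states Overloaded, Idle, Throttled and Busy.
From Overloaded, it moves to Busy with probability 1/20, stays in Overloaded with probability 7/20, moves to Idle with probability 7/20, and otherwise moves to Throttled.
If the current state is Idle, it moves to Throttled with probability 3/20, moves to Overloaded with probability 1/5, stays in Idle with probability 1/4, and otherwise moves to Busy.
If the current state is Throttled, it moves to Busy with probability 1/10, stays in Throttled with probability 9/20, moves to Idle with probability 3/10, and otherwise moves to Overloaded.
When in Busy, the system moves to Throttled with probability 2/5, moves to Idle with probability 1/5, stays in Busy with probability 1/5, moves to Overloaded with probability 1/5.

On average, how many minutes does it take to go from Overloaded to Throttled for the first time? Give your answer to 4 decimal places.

Let t(s) be the expected number of minutes to first reach Throttled from state s, with t(Throttled) = 0. Conditioning on the first minute:
t(Overloaded) = 1 + 0.35·t(Overloaded) + 0.35·t(Idle) + 0.05·t(Busy)
t(Idle) = 1 + 0.2·t(Overloaded) + 0.25·t(Idle) + 0.4·t(Busy)
t(Busy) = 1 + 0.2·t(Overloaded) + 0.2·t(Idle) + 0.2·t(Busy)
Solving: t(Overloaded) = 4.0389, t(Idle) = 4.1718, t(Busy) = 3.3027.
Expected minutes from Overloaded to Throttled: 4.0389.

4.0389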